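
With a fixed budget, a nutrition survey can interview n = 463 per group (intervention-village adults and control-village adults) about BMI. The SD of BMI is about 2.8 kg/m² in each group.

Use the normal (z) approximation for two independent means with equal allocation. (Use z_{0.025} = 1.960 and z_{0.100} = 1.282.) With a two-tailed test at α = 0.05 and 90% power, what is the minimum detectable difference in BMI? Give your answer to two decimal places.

δ = (z_{α/2} + z_β) · √((σ₁²+σ₂²)/n)
  = (1.960 + 1.282) · √(15.68/463)
  = 3.242 · √0.03387
  = 3.242 · 0.1840
  = 0.5966

Minimum detectable difference ≈ 0.60 kg/m²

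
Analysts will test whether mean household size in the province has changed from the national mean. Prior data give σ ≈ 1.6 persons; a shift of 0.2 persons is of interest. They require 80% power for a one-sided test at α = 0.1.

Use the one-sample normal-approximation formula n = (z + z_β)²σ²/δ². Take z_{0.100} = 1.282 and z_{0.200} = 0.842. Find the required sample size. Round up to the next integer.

n = 289

n = (z_α + z_β)² · σ² / δ²
  = (1.282 + 0.842)² · 1.6² / 0.2²
  = 4.5114 · 2.56 / 0.04
  = 288.73
Round up → n = 289.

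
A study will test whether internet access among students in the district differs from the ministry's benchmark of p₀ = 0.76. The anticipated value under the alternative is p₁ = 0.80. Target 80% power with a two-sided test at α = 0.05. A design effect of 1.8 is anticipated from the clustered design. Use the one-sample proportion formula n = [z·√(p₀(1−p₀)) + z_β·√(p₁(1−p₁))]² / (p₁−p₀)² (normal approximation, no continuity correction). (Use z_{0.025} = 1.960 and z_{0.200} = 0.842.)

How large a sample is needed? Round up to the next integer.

n = 1551

n = [z_{α/2}·√(p₀q₀) + z_β·√(p₁q₁)]² / (p₁ − p₀)²
  = [1.960·√(0.76·0.24) + 0.842·√(0.80·0.20)]² / (0.04)²
  = [1.960·0.4271 + 0.842·0.4000]² / 0.0016
  = [1.1739]² / 0.0016
  = 861.25
Design effect: 1.8 × 861.25 = 1550.25.
Round up → n = 1551.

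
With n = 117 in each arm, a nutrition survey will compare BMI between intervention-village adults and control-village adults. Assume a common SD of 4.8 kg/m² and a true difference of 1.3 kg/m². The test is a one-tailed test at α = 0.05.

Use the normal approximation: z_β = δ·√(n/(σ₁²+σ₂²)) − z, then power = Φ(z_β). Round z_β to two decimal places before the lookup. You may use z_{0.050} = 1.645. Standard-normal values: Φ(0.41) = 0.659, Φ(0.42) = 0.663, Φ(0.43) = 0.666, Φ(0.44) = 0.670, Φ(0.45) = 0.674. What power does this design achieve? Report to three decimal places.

z_β = δ·√(n/(σ₁²+σ₂²)) − z_α
    = 1.3 · √(117/46.08) − 1.645
    = 1.3 · 1.59344 − 1.645
    = 2.0715 − 1.645 = 0.4265 → 0.43
Power = Φ(0.43) = 0.666.

Power ≈ 0.666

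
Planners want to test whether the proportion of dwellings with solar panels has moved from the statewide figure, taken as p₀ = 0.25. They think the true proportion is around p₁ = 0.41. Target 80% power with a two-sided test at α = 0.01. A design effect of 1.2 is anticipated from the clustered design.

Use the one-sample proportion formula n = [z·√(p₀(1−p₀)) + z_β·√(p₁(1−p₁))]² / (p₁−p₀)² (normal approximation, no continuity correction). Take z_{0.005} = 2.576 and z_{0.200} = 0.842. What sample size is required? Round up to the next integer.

n = 110

n = [z_{α/2}·√(p₀q₀) + z_β·√(p₁q₁)]² / (p₁ − p₀)²
  = [2.576·√(0.25·0.75) + 0.842·√(0.41·0.59)]² / (0.16)²
  = [2.576·0.4330 + 0.842·0.4918]² / 0.0256
  = [1.5296]² / 0.0256
  = 91.39
Design effect: 1.2 × 91.39 = 109.67.
Round up → n = 110.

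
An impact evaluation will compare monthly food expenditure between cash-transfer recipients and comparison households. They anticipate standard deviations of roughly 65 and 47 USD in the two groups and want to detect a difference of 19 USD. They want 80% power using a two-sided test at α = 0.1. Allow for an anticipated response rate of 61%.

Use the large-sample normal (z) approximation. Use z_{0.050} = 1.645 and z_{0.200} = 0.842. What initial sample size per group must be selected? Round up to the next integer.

n = (z_{α/2} + z_β)² · (σ₁² + σ₂²) / δ²
  = (1.645 + 0.842)² · (65² + 47² = 6434) / 19²
  = 6.1852 · 6434 / 361
  = 110.24
Adjust for 61% response: 110.24 / 0.61 = 180.72.
Round up → n = 181 per group.

n = 181 per group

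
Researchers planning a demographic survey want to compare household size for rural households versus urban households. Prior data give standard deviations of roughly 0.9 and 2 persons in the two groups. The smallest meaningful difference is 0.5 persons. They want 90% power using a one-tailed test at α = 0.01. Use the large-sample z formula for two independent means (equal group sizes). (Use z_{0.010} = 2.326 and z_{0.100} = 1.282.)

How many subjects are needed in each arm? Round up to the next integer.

n = 251 per group

n = (z_α + z_β)² · (σ₁² + σ₂²) / δ²
  = (2.326 + 1.282)² · (0.9² + 2² = 4.81) / 0.5²
  = 13.0177 · 4.81 / 0.25
  = 250.46
Round up → n = 251 per group.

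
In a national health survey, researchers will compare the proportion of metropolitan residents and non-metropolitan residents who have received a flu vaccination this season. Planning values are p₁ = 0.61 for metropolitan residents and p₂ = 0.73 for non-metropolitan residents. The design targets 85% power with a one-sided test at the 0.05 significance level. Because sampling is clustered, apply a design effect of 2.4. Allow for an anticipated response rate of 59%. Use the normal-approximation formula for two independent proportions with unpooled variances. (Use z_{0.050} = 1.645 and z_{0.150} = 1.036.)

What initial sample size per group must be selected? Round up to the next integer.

n = (z_α + z_β)² · [p₁(1−p₁) + p₂(1−p₂)] / (p₁ − p₂)²
  = (1.645 + 1.036)² · (0.61·0.39 + 0.73·0.27) / (-0.12)²
  = (2.681)² · (0.2379 + 0.1971) / 0.0144
  = 7.1878 · 0.4350 / 0.0144
  = 217.13
Design effect: 2.4 × 217.13 = 521.11.
Adjust for 59% response: 521.11 / 0.59 = 883.24.
Round up → n = 884 per group.

n = 884 per group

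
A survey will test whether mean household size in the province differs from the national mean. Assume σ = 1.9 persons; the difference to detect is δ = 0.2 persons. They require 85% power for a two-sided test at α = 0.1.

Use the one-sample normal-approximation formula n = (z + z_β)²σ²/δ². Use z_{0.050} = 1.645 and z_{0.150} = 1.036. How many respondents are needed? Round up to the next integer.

n = 649

n = (z_{α/2} + z_β)² · σ² / δ²
  = (1.645 + 1.036)² · 1.9² / 0.2²
  = 7.1878 · 3.61 / 0.04
  = 648.70
Round up → n = 649.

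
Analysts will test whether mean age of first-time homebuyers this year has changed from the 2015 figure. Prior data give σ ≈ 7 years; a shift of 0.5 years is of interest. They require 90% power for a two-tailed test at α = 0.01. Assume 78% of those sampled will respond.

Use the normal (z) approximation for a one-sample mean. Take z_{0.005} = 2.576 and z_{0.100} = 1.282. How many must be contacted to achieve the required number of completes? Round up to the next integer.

n = (z_{α/2} + z_β)² · σ² / δ²
  = (2.576 + 1.282)² · 7² / 0.5²
  = 14.8842 · 49 / 0.25
  = 2917.30
Adjust for 78% response: 2917.30 / 0.78 = 3740.12.
Round up → n = 3741.

n = 3741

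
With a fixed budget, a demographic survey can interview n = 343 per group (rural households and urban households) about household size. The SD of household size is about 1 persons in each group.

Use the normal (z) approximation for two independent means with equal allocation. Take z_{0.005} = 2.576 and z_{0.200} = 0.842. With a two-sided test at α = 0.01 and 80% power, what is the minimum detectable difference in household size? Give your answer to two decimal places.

δ = (z_{α/2} + z_β) · √((σ₁²+σ₂²)/n)
  = (2.576 + 0.842) · √(2/343)
  = 3.418 · √0.00583
  = 3.418 · 0.0764
  = 0.2610

Minimum detectable difference ≈ 0.26 persons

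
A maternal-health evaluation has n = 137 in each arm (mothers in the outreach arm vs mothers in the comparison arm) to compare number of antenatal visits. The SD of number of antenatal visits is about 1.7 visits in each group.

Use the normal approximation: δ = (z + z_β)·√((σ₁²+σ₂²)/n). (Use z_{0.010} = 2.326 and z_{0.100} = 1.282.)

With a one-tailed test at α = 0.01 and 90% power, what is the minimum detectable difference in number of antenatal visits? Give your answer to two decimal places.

Minimum detectable difference ≈ 0.74 visits

δ = (z_α + z_β) · √((σ₁²+σ₂²)/n)
  = (2.326 + 1.282) · √(5.78/137)
  = 3.608 · √0.04219
  = 3.608 · 0.2054
  = 0.7411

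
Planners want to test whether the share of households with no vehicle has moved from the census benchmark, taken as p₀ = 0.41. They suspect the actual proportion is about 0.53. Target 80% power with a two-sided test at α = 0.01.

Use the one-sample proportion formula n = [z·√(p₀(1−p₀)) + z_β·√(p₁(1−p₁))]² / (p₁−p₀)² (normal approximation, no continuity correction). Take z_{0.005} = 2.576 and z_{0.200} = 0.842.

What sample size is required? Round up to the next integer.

n = [z_{α/2}·√(p₀q₀) + z_β·√(p₁q₁)]² / (p₁ − p₀)²
  = [2.576·√(0.41·0.59) + 0.842·√(0.53·0.47)]² / (0.12)²
  = [2.576·0.4918 + 0.842·0.4991]² / 0.0144
  = [1.6872]² / 0.0144
  = 197.68
Round up → n = 198.

n = 198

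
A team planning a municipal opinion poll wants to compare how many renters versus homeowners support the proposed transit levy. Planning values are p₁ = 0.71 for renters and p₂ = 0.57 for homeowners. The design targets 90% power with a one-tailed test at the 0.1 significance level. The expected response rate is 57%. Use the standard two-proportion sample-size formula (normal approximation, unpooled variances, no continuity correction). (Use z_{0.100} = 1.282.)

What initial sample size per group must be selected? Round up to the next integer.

n = (z_α + z_β)² · [p₁(1−p₁) + p₂(1−p₂)] / (p₁ − p₂)²
  = (1.282 + 1.282)² · (0.71·0.29 + 0.57·0.43) / (0.14)²
  = (2.564)² · (0.2059 + 0.2451) / 0.0196
  = 6.5741 · 0.4510 / 0.0196
  = 151.27
Adjust for 57% response: 151.27 / 0.57 = 265.39.
Round up → n = 266 per group.

n = 266 per group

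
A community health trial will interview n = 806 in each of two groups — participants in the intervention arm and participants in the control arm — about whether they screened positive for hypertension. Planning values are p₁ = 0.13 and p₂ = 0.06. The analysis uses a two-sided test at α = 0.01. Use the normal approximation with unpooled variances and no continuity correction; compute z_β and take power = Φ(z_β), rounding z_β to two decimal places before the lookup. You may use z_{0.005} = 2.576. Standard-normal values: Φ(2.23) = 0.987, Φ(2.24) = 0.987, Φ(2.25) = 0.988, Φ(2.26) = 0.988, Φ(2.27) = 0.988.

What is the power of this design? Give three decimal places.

z_β = |p₁−p₂|·√(n/[p₁q₁+p₂q₂]) − z_{α/2}
    = 0.07 · √(806/0.1695) − 2.576
    = 0.07 · 68.9577 − 2.576
    = 4.8270 − 2.576 = 2.2510 → 2.25
Power = Φ(2.25) = 0.988.

Power ≈ 0.988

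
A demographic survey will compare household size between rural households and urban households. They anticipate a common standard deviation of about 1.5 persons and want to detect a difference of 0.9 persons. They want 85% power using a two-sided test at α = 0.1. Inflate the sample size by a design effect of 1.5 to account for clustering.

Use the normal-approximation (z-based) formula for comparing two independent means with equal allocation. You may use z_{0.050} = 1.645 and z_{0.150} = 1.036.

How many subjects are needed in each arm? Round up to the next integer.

n = 60 per group

n = (z_{α/2} + z_β)² · (σ₁² + σ₂²) / δ²
  = (1.645 + 1.036)² · (2·1.5² = 4.5) / 0.9²
  = 7.1878 · 4.5 / 0.81
  = 39.93
Design effect: 1.5 × 39.93 = 59.90.
Round up → n = 60 per group.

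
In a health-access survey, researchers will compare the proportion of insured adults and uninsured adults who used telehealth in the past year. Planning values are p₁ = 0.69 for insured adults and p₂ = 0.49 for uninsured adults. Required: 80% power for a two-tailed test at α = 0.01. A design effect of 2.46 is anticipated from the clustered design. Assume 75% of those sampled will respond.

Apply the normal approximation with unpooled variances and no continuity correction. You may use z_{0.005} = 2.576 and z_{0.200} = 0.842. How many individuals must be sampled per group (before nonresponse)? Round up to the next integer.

n = (z_{α/2} + z_β)² · [p₁(1−p₁) + p₂(1−p₂)] / (p₁ − p₂)²
  = (2.576 + 0.842)² · (0.69·0.31 + 0.49·0.51) / (0.20)²
  = (3.418)² · (0.2139 + 0.2499) / 0.0400
  = 11.6827 · 0.4638 / 0.0400
  = 135.46
Design effect: 2.46 × 135.46 = 333.23.
Adjust for 75% response: 333.23 / 0.75 = 444.31.
Round up → n = 445 per group.

n = 445 per group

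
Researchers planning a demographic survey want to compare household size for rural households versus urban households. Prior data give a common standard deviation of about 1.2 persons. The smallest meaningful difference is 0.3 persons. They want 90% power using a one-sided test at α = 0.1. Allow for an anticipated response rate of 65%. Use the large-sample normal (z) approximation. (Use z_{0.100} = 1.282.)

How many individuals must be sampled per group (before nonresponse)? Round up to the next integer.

n = 324 per group

n = (z_α + z_β)² · (σ₁² + σ₂²) / δ²
  = (1.282 + 1.282)² · (2·1.2² = 2.88) / 0.3²
  = 6.5741 · 2.88 / 0.09
  = 210.37
Adjust for 65% response: 210.37 / 0.65 = 323.65.
Round up → n = 324 per group.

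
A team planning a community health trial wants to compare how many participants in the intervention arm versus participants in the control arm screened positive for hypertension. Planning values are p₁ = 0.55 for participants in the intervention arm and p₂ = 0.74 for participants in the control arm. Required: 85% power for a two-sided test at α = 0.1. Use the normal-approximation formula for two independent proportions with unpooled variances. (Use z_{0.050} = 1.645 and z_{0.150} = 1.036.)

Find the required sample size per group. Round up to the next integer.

n = 88 per group

n = (z_{α/2} + z_β)² · [p₁(1−p₁) + p₂(1−p₂)] / (p₁ − p₂)²
  = (1.645 + 1.036)² · (0.55·0.45 + 0.74·0.26) / (-0.19)²
  = (2.681)² · (0.2475 + 0.1924) / 0.0361
  = 7.1878 · 0.4399 / 0.0361
  = 87.59
Round up → n = 88 per group.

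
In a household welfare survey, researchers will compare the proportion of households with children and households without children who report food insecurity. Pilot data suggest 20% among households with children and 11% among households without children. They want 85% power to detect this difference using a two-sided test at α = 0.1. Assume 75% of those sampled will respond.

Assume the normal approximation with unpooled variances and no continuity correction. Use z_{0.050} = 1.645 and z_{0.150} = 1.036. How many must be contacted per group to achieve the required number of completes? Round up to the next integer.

n = (z_{α/2} + z_β)² · [p₁(1−p₁) + p₂(1−p₂)] / (p₁ − p₂)²
  = (1.645 + 1.036)² · (0.20·0.80 + 0.11·0.89) / (0.09)²
  = (2.681)² · (0.1600 + 0.0979) / 0.0081
  = 7.1878 · 0.2579 / 0.0081
  = 228.85
Adjust for 75% response: 228.85 / 0.75 = 305.14.
Round up → n = 306 per group.

n = 306 per group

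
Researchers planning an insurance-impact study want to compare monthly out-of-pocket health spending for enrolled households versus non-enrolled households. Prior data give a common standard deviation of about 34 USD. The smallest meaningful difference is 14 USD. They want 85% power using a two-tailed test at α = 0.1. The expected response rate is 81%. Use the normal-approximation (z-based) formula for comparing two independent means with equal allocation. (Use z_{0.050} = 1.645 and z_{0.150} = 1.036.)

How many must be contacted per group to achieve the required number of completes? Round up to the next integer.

n = (z_{α/2} + z_β)² · (σ₁² + σ₂²) / δ²
  = (1.645 + 1.036)² · (2·34² = 2312) / 14²
  = 7.1878 · 2312 / 196
  = 84.79
Adjust for 81% response: 84.79 / 0.81 = 104.67.
Round up → n = 105 per group.

n = 105 per group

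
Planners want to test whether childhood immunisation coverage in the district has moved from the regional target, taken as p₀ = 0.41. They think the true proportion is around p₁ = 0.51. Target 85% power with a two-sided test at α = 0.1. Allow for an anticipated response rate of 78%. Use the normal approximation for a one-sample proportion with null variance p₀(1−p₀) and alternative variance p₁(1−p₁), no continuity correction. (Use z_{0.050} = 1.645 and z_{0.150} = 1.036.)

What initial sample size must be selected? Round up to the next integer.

n = 226

n = [z_{α/2}·√(p₀q₀) + z_β·√(p₁q₁)]² / (p₁ − p₀)²
  = [1.645·√(0.41·0.59) + 1.036·√(0.51·0.49)]² / (0.10)²
  = [1.645·0.4918 + 1.036·0.4999]² / 0.0100
  = [1.3270]² / 0.0100
  = 176.08
Adjust for 78% response: 176.08 / 0.78 = 225.75.
Round up → n = 226.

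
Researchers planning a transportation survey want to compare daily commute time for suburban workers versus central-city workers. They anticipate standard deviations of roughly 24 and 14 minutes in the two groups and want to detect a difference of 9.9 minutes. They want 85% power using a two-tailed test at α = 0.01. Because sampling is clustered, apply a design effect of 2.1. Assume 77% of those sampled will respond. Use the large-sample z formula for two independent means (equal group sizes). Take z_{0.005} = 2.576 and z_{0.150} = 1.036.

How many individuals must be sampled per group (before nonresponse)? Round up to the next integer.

n = 281 per group

n = (z_{α/2} + z_β)² · (σ₁² + σ₂²) / δ²
  = (2.576 + 1.036)² · (24² + 14² = 772) / 9.9²
  = 13.0465 · 772 / 98.01
  = 102.76
Design effect: 2.1 × 102.76 = 215.81.
Adjust for 77% response: 215.81 / 0.77 = 280.27.
Round up → n = 281 per group.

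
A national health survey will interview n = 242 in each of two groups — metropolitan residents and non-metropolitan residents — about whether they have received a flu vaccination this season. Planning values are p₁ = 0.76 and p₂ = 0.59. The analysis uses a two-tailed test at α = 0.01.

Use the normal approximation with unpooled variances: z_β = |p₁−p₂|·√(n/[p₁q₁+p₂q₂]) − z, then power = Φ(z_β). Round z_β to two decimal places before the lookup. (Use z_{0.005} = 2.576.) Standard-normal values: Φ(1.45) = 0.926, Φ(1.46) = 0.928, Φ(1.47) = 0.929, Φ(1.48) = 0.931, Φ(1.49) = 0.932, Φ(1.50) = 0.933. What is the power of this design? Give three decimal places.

Power ≈ 0.931

z_β = |p₁−p₂|·√(n/[p₁q₁+p₂q₂]) − z_{α/2}
    = 0.17 · √(242/0.4243) − 2.576
    = 0.17 · 23.8820 − 2.576
    = 4.0599 − 2.576 = 1.4839 → 1.48
Power = Φ(1.48) = 0.931.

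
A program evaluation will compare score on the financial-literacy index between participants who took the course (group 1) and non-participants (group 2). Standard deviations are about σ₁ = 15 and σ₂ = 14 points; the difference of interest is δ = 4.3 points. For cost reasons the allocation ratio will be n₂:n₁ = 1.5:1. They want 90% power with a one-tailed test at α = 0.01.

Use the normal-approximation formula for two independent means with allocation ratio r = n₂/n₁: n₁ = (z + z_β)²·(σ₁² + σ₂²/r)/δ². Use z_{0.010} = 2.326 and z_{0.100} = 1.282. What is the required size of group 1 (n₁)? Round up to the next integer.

n₁ = 251

n₁ = (z_α + z_β)² · (σ₁² + σ₂²/r) / δ²
   = (2.326 + 1.282)² · (15² + 14²/1.5) / 4.3²
   = 13.0177 · (225 + 130.6667) / 18.49
   = 13.0177 · 355.6667 / 18.49
   = 250.40
Round up → n₁ = 251; n₂ = r·n₁ = 1.5 × 251 = 377.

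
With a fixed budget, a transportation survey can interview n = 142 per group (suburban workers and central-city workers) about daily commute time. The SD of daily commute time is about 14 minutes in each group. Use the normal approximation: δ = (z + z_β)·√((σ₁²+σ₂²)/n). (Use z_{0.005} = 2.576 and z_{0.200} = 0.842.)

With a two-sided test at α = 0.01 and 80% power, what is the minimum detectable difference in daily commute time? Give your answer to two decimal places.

δ = (z_{α/2} + z_β) · √((σ₁²+σ₂²)/n)
  = (2.576 + 0.842) · √(392/142)
  = 3.418 · √2.7606
  = 3.418 · 1.6615
  = 5.6790

Minimum detectable difference ≈ 5.68 minutes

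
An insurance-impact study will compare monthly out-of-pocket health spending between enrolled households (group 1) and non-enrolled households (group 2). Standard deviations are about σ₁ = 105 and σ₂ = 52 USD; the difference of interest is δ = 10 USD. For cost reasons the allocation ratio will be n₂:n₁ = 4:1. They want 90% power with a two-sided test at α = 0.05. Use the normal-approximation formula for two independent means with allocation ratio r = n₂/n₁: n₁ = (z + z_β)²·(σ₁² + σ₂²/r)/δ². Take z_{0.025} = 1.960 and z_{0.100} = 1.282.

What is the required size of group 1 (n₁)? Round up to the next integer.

n₁ = 1230

n₁ = (z_{α/2} + z_β)² · (σ₁² + σ₂²/r) / δ²
   = (1.960 + 1.282)² · (105² + 52²/4) / 10²
   = 10.5106 · (11025 + 676) / 100
   = 10.5106 · 11701 / 100
   = 1229.84
Round up → n₁ = 1230; n₂ = r·n₁ = 4 × 1230 = 4920.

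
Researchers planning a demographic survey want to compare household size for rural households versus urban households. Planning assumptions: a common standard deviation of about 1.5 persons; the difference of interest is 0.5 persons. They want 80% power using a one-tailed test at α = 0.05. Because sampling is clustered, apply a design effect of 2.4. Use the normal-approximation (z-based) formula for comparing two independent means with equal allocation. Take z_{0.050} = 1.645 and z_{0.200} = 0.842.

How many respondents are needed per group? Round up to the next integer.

n = 268 per group

n = (z_α + z_β)² · (σ₁² + σ₂²) / δ²
  = (1.645 + 0.842)² · (2·1.5² = 4.5) / 0.5²
  = 6.1852 · 4.5 / 0.25
  = 111.33
Design effect: 2.4 × 111.33 = 267.20.
Round up → n = 268 per group.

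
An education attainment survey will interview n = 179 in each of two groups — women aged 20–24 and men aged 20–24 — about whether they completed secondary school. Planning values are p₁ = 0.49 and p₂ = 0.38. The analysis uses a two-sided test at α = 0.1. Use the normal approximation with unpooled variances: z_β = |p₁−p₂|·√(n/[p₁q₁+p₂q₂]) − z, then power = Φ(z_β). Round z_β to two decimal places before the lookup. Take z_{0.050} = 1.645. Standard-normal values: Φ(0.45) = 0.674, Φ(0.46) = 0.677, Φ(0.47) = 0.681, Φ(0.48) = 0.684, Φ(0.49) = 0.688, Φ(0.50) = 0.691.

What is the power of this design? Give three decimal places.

Power ≈ 0.681

z_β = |p₁−p₂|·√(n/[p₁q₁+p₂q₂]) − z_{α/2}
    = 0.11 · √(179/0.4855) − 1.645
    = 0.11 · 19.2014 − 1.645
    = 2.1121 − 1.645 = 0.4671 → 0.47
Power = Φ(0.47) = 0.681.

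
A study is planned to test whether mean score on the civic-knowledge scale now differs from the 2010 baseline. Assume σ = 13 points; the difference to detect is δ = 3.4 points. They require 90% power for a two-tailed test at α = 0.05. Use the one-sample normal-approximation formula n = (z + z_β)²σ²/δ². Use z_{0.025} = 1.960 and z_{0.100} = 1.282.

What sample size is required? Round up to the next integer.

n = (z_{α/2} + z_β)² · σ² / δ²
  = (1.960 + 1.282)² · 13² / 3.4²
  = 10.5106 · 169 / 11.56
  = 153.66
Round up → n = 154.

n = 154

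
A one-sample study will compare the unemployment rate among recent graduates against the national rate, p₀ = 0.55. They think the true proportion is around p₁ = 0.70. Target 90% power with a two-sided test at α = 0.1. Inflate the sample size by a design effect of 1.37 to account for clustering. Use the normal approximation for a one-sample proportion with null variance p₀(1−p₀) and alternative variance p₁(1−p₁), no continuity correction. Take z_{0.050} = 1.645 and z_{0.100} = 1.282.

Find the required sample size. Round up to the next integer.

n = [z_{α/2}·√(p₀q₀) + z_β·√(p₁q₁)]² / (p₁ − p₀)²
  = [1.645·√(0.55·0.45) + 1.282·√(0.70·0.30)]² / (0.15)²
  = [1.645·0.4975 + 1.282·0.4583]² / 0.0225
  = [1.4059]² / 0.0225
  = 87.84
Design effect: 1.37 × 87.84 = 120.34.
Round up → n = 121.

n = 121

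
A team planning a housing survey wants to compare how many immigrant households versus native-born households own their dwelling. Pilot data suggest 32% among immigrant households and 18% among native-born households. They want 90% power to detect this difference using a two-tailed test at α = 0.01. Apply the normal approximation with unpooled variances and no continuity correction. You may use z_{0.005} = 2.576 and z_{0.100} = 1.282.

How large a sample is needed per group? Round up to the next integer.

n = 278 per group

n = (z_{α/2} + z_β)² · [p₁(1−p₁) + p₂(1−p₂)] / (p₁ − p₂)²
  = (2.576 + 1.282)² · (0.32·0.68 + 0.18·0.82) / (0.14)²
  = (3.858)² · (0.2176 + 0.1476) / 0.0196
  = 14.8842 · 0.3652 / 0.0196
  = 277.33
Round up → n = 278 per group.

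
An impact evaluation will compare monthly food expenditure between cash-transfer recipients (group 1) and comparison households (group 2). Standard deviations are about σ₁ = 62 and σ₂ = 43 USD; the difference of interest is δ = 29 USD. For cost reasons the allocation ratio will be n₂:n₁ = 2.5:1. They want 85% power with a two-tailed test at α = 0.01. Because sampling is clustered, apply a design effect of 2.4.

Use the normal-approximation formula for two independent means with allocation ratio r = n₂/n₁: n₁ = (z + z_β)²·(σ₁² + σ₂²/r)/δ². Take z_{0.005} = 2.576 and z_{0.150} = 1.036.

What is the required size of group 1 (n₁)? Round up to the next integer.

n₁ = 171

n₁ = (z_{α/2} + z_β)² · (σ₁² + σ₂²/r) / δ²
   = (2.576 + 1.036)² · (62² + 43²/2.5) / 29²
   = 13.0465 · (3844 + 739.6) / 841
   = 13.0465 · 4583.6 / 841
   = 71.11
Design effect: 2.4 × 71.11 = 170.65.
Round up → n₁ = 171; n₂ = r·n₁ = 2.5 × 171 = 428.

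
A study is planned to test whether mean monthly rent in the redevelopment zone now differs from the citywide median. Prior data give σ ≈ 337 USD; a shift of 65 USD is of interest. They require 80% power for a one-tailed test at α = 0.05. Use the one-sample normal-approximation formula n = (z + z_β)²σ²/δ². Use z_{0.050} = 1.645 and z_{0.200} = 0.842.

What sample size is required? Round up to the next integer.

n = 167

n = (z_α + z_β)² · σ² / δ²
  = (1.645 + 0.842)² · 337² / 65²
  = 6.1852 · 113569 / 4225
  = 166.26
Round up → n = 167.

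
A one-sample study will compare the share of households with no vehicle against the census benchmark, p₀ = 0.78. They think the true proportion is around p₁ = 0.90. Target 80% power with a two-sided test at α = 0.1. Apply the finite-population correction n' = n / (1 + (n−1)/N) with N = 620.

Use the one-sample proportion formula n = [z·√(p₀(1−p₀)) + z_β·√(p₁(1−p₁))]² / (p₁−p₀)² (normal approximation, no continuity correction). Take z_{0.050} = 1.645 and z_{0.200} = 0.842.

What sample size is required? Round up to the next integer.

n = 56

n = [z_{α/2}·√(p₀q₀) + z_β·√(p₁q₁)]² / (p₁ − p₀)²
  = [1.645·√(0.78·0.22) + 0.842·√(0.90·0.10)]² / (0.12)²
  = [1.645·0.4142 + 0.842·0.3000]² / 0.0144
  = [0.9340]² / 0.0144
  = 60.58
Finite-population correction (N = 620): 60.58 / (1 + (60.58 − 1)/620) = 55.27.
Round up → n = 56.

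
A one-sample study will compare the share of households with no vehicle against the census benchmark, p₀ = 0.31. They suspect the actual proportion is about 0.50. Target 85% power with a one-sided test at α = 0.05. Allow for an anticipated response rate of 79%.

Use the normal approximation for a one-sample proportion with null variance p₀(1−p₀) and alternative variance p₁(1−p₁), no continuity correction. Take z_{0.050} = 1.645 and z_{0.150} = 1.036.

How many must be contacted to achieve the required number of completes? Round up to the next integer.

n = 58

n = [z_α·√(p₀q₀) + z_β·√(p₁q₁)]² / (p₁ − p₀)²
  = [1.645·√(0.31·0.69) + 1.036·√(0.50·0.50)]² / (0.19)²
  = [1.645·0.4625 + 1.036·0.5000]² / 0.0361
  = [1.2788]² / 0.0361
  = 45.30
Adjust for 79% response: 45.30 / 0.79 = 57.34.
Round up → n = 58.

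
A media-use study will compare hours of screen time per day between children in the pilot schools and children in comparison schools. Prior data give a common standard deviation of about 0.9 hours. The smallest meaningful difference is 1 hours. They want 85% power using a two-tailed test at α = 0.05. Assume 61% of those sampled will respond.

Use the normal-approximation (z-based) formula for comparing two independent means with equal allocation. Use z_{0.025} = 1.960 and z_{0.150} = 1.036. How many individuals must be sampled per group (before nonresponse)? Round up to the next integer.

n = (z_{α/2} + z_β)² · (σ₁² + σ₂²) / δ²
  = (1.960 + 1.036)² · (2·0.9² = 1.62) / 1²
  = 8.9760 · 1.62 / 1
  = 14.54
Adjust for 61% response: 14.54 / 0.61 = 23.84.
Round up → n = 24 per group.

n = 24 per group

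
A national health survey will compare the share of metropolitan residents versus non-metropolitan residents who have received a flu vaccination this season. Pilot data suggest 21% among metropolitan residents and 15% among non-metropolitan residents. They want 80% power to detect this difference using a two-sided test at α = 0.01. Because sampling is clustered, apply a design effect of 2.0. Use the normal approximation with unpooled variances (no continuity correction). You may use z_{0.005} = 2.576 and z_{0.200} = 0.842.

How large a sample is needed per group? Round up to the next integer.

n = (z_{α/2} + z_β)² · [p₁(1−p₁) + p₂(1−p₂)] / (p₁ − p₂)²
  = (2.576 + 0.842)² · (0.21·0.79 + 0.15·0.85) / (0.06)²
  = (3.418)² · (0.1659 + 0.1275) / 0.0036
  = 11.6827 · 0.2934 / 0.0036
  = 952.14
Design effect: 2.0 × 952.14 = 1904.28.
Round up → n = 1905 per group.

n = 1905 per group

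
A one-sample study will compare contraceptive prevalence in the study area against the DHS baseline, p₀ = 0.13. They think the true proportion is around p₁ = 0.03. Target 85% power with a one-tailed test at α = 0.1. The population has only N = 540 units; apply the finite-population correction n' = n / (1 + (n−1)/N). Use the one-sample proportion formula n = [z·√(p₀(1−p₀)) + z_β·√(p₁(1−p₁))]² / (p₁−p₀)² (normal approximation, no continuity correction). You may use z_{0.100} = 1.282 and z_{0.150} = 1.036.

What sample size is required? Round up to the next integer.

n = 35

n = [z_α·√(p₀q₀) + z_β·√(p₁q₁)]² / (p₁ − p₀)²
  = [1.282·√(0.13·0.87) + 1.036·√(0.03·0.97)]² / (-0.10)²
  = [1.282·0.3363 + 1.036·0.1706]² / 0.0100
  = [0.6079]² / 0.0100
  = 36.95
Finite-population correction (N = 540): 36.95 / (1 + (36.95 − 1)/540) = 34.64.
Round up → n = 35.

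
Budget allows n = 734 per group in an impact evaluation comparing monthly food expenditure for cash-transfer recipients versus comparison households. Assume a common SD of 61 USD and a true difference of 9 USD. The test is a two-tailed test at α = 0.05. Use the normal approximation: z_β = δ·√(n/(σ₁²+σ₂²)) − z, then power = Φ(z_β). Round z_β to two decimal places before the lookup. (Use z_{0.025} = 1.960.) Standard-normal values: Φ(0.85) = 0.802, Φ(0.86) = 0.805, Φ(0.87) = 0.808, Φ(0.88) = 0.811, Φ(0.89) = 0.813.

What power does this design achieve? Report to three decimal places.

Power ≈ 0.808

z_β = δ·√(n/(σ₁²+σ₂²)) − z_{α/2}
    = 9 · √(734/7442) − 1.960
    = 9 · 0.31405 − 1.960
    = 2.8265 − 1.960 = 0.8665 → 0.87
Power = Φ(0.87) = 0.808.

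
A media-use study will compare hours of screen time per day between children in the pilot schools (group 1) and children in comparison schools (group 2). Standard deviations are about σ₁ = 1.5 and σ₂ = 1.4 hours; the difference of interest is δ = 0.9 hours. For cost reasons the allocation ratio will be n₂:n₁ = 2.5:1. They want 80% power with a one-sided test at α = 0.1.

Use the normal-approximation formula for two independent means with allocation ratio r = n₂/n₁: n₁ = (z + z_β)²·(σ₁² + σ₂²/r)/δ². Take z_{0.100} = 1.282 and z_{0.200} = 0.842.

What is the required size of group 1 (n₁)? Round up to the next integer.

n₁ = 17

n₁ = (z_α + z_β)² · (σ₁² + σ₂²/r) / δ²
   = (1.282 + 0.842)² · (1.5² + 1.4²/2.5) / 0.9²
   = 4.5114 · (2.25 + 0.784) / 0.81
   = 4.5114 · 3.034 / 0.81
   = 16.90
Round up → n₁ = 17; n₂ = r·n₁ = 2.5 × 17 = 43.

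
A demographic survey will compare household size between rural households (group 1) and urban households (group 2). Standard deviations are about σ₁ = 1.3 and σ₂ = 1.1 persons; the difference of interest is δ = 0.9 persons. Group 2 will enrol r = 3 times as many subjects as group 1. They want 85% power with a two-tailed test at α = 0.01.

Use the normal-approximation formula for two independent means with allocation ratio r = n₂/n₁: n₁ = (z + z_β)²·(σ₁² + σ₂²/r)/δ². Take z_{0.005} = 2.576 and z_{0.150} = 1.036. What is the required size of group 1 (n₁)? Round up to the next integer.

n₁ = 34

n₁ = (z_{α/2} + z_β)² · (σ₁² + σ₂²/r) / δ²
   = (2.576 + 1.036)² · (1.3² + 1.1²/3) / 0.9²
   = 13.0465 · (1.69 + 0.40333) / 0.81
   = 13.0465 · 2.0933 / 0.81
   = 33.72
Round up → n₁ = 34; n₂ = r·n₁ = 3 × 34 = 102.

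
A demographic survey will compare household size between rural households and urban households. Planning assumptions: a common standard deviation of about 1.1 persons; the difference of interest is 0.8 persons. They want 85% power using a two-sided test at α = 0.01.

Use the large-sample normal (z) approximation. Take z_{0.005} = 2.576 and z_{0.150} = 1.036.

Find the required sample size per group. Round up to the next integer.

n = 50 per group

n = (z_{α/2} + z_β)² · (σ₁² + σ₂²) / δ²
  = (2.576 + 1.036)² · (2·1.1² = 2.42) / 0.8²
  = 13.0465 · 2.42 / 0.64
  = 49.33
Round up → n = 50 per group.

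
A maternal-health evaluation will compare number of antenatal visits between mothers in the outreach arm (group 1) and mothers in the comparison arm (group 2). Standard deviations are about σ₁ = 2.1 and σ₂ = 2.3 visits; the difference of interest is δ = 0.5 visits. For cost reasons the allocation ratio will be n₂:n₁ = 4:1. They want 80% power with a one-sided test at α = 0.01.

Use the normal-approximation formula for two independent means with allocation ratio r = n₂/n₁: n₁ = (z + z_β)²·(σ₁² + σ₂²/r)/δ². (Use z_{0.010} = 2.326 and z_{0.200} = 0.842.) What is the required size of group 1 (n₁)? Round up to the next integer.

n₁ = (z_α + z_β)² · (σ₁² + σ₂²/r) / δ²
   = (2.326 + 0.842)² · (2.1² + 2.3²/4) / 0.5²
   = 10.0362 · (4.41 + 1.3225) / 0.25
   = 10.0362 · 5.7325 / 0.25
   = 230.13
Round up → n₁ = 231; n₂ = r·n₁ = 4 × 231 = 924.

n₁ = 231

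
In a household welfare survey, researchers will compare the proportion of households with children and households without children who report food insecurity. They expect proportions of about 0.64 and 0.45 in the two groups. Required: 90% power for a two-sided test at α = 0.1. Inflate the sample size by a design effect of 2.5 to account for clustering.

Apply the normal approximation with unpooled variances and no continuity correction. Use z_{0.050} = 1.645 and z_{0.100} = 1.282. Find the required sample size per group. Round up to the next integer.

n = 284 per group

n = (z_{α/2} + z_β)² · [p₁(1−p₁) + p₂(1−p₂)] / (p₁ − p₂)²
  = (1.645 + 1.282)² · (0.64·0.36 + 0.45·0.55) / (0.19)²
  = (2.927)² · (0.2304 + 0.2475) / 0.0361
  = 8.5673 · 0.4779 / 0.0361
  = 113.42
Design effect: 2.5 × 113.42 = 283.54.
Round up → n = 284 per group.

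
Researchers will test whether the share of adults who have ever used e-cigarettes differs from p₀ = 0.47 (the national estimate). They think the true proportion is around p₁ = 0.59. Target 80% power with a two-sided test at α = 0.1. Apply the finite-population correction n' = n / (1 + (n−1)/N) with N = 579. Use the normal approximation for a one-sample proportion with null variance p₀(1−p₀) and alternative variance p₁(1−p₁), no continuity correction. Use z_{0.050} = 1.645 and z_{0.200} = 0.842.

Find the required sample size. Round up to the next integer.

n = 90

n = [z_{α/2}·√(p₀q₀) + z_β·√(p₁q₁)]² / (p₁ − p₀)²
  = [1.645·√(0.47·0.53) + 0.842·√(0.59·0.41)]² / (0.12)²
  = [1.645·0.4991 + 0.842·0.4918]² / 0.0144
  = [1.2351]² / 0.0144
  = 105.94
Finite-population correction (N = 579): 105.94 / (1 + (105.94 − 1)/579) = 89.69.
Round up → n = 90.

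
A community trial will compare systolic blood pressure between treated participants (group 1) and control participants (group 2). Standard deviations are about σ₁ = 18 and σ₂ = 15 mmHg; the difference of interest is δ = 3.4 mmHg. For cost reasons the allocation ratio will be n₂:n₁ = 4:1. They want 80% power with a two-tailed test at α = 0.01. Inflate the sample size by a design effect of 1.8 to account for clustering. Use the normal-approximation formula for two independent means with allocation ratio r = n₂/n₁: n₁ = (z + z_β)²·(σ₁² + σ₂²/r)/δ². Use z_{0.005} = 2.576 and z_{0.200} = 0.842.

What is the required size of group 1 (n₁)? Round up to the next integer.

n₁ = 692

n₁ = (z_{α/2} + z_β)² · (σ₁² + σ₂²/r) / δ²
   = (2.576 + 0.842)² · (18² + 15²/4) / 3.4²
   = 11.6827 · (324 + 56.25) / 11.56
   = 11.6827 · 380.25 / 11.56
   = 384.29
Design effect: 1.8 × 384.29 = 691.72.
Round up → n₁ = 692; n₂ = r·n₁ = 4 × 692 = 2768.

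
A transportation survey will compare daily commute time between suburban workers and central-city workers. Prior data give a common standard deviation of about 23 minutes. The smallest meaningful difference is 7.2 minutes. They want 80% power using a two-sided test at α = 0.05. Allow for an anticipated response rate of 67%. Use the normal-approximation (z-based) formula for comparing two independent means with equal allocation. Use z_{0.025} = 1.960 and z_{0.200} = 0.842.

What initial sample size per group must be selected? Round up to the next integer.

n = (z_{α/2} + z_β)² · (σ₁² + σ₂²) / δ²
  = (1.960 + 0.842)² · (2·23² = 1058) / 7.2²
  = 7.8512 · 1058 / 51.84
  = 160.23
Adjust for 67% response: 160.23 / 0.67 = 239.16.
Round up → n = 240 per group.

n = 240 per group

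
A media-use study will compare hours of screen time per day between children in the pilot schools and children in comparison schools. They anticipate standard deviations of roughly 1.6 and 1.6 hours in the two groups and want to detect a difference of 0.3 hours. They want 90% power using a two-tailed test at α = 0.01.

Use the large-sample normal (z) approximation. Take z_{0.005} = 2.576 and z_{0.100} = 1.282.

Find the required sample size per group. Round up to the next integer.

n = (z_{α/2} + z_β)² · (σ₁² + σ₂²) / δ²
  = (2.576 + 1.282)² · (1.6² + 1.6² = 5.12) / 0.3²
  = 14.8842 · 5.12 / 0.09
  = 846.74
Round up → n = 847 per group.

n = 847 per group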